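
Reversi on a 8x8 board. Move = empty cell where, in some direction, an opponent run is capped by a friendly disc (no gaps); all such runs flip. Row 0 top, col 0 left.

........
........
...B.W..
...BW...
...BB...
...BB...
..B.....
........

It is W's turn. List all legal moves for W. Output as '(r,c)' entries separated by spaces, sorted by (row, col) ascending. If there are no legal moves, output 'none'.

Answer: (1,2) (3,2) (5,2) (6,4)

Derivation:
(1,2): flips 1 -> legal
(1,3): no bracket -> illegal
(1,4): no bracket -> illegal
(2,2): no bracket -> illegal
(2,4): no bracket -> illegal
(3,2): flips 1 -> legal
(3,5): no bracket -> illegal
(4,2): no bracket -> illegal
(4,5): no bracket -> illegal
(5,1): no bracket -> illegal
(5,2): flips 1 -> legal
(5,5): no bracket -> illegal
(6,1): no bracket -> illegal
(6,3): no bracket -> illegal
(6,4): flips 2 -> legal
(6,5): no bracket -> illegal
(7,1): no bracket -> illegal
(7,2): no bracket -> illegal
(7,3): no bracket -> illegal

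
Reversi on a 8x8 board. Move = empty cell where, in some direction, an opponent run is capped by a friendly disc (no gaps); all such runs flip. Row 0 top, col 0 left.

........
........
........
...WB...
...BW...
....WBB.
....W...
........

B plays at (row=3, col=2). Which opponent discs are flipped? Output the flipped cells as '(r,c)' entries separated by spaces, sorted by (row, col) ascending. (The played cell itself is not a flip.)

Dir NW: first cell '.' (not opp) -> no flip
Dir N: first cell '.' (not opp) -> no flip
Dir NE: first cell '.' (not opp) -> no flip
Dir W: first cell '.' (not opp) -> no flip
Dir E: opp run (3,3) capped by B -> flip
Dir SW: first cell '.' (not opp) -> no flip
Dir S: first cell '.' (not opp) -> no flip
Dir SE: first cell 'B' (not opp) -> no flip

Answer: (3,3)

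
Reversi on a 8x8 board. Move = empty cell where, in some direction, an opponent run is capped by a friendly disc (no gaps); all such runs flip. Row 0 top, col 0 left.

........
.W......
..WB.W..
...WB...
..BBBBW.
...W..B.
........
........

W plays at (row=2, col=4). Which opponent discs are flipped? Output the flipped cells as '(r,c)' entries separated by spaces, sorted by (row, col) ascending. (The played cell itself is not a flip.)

Dir NW: first cell '.' (not opp) -> no flip
Dir N: first cell '.' (not opp) -> no flip
Dir NE: first cell '.' (not opp) -> no flip
Dir W: opp run (2,3) capped by W -> flip
Dir E: first cell 'W' (not opp) -> no flip
Dir SW: first cell 'W' (not opp) -> no flip
Dir S: opp run (3,4) (4,4), next='.' -> no flip
Dir SE: first cell '.' (not opp) -> no flip

Answer: (2,3)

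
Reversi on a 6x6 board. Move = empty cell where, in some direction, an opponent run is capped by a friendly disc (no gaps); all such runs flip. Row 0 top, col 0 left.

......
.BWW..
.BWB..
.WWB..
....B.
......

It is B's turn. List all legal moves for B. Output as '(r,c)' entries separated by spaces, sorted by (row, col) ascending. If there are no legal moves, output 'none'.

Answer: (0,1) (0,3) (1,4) (3,0) (4,1) (4,3)

Derivation:
(0,1): flips 1 -> legal
(0,2): no bracket -> illegal
(0,3): flips 2 -> legal
(0,4): no bracket -> illegal
(1,4): flips 2 -> legal
(2,0): no bracket -> illegal
(2,4): no bracket -> illegal
(3,0): flips 2 -> legal
(4,0): no bracket -> illegal
(4,1): flips 2 -> legal
(4,2): no bracket -> illegal
(4,3): flips 1 -> legal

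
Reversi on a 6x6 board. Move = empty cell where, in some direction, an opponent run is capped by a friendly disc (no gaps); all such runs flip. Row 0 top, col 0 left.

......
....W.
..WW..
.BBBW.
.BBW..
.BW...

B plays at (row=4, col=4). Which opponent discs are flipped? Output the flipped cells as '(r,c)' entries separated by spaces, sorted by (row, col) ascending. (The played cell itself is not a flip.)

Answer: (4,3)

Derivation:
Dir NW: first cell 'B' (not opp) -> no flip
Dir N: opp run (3,4), next='.' -> no flip
Dir NE: first cell '.' (not opp) -> no flip
Dir W: opp run (4,3) capped by B -> flip
Dir E: first cell '.' (not opp) -> no flip
Dir SW: first cell '.' (not opp) -> no flip
Dir S: first cell '.' (not opp) -> no flip
Dir SE: first cell '.' (not opp) -> no flip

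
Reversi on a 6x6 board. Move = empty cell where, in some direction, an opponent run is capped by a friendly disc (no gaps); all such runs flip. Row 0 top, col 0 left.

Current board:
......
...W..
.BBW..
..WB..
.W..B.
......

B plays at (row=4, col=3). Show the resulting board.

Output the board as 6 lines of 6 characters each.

Answer: ......
...W..
.BBW..
..BB..
.W.BB.
......

Derivation:
Place B at (4,3); scan 8 dirs for brackets.
Dir NW: opp run (3,2) capped by B -> flip
Dir N: first cell 'B' (not opp) -> no flip
Dir NE: first cell '.' (not opp) -> no flip
Dir W: first cell '.' (not opp) -> no flip
Dir E: first cell 'B' (not opp) -> no flip
Dir SW: first cell '.' (not opp) -> no flip
Dir S: first cell '.' (not opp) -> no flip
Dir SE: first cell '.' (not opp) -> no flip
All flips: (3,2)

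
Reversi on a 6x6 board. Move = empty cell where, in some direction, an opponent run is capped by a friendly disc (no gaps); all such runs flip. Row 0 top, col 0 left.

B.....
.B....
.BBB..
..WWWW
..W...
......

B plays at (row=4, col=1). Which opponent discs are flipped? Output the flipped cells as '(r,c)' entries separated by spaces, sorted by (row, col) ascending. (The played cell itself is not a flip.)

Answer: (3,2)

Derivation:
Dir NW: first cell '.' (not opp) -> no flip
Dir N: first cell '.' (not opp) -> no flip
Dir NE: opp run (3,2) capped by B -> flip
Dir W: first cell '.' (not opp) -> no flip
Dir E: opp run (4,2), next='.' -> no flip
Dir SW: first cell '.' (not opp) -> no flip
Dir S: first cell '.' (not opp) -> no flip
Dir SE: first cell '.' (not opp) -> no flip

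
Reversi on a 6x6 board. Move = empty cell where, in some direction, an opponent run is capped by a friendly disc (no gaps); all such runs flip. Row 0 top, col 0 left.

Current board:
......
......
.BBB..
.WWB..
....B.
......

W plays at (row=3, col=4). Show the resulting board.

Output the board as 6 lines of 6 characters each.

Answer: ......
......
.BBB..
.WWWW.
....B.
......

Derivation:
Place W at (3,4); scan 8 dirs for brackets.
Dir NW: opp run (2,3), next='.' -> no flip
Dir N: first cell '.' (not opp) -> no flip
Dir NE: first cell '.' (not opp) -> no flip
Dir W: opp run (3,3) capped by W -> flip
Dir E: first cell '.' (not opp) -> no flip
Dir SW: first cell '.' (not opp) -> no flip
Dir S: opp run (4,4), next='.' -> no flip
Dir SE: first cell '.' (not opp) -> no flip
All flips: (3,3)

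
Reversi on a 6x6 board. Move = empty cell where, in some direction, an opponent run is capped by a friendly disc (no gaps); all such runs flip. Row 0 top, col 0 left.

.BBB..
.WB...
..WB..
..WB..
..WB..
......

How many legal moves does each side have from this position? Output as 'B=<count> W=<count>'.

-- B to move --
(0,0): flips 2 -> legal
(1,0): flips 1 -> legal
(1,3): no bracket -> illegal
(2,0): flips 1 -> legal
(2,1): flips 3 -> legal
(3,1): flips 1 -> legal
(4,1): flips 2 -> legal
(5,1): flips 1 -> legal
(5,2): flips 3 -> legal
(5,3): no bracket -> illegal
B mobility = 8
-- W to move --
(0,0): no bracket -> illegal
(0,4): no bracket -> illegal
(1,0): no bracket -> illegal
(1,3): flips 1 -> legal
(1,4): flips 1 -> legal
(2,1): no bracket -> illegal
(2,4): flips 2 -> legal
(3,4): flips 1 -> legal
(4,4): flips 2 -> legal
(5,2): no bracket -> illegal
(5,3): no bracket -> illegal
(5,4): flips 1 -> legal
W mobility = 6

Answer: B=8 W=6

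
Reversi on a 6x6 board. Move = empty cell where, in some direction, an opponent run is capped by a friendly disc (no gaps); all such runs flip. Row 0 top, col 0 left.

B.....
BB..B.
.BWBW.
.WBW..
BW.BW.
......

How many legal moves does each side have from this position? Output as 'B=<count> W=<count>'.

Answer: B=10 W=7

Derivation:
-- B to move --
(1,2): flips 1 -> legal
(1,3): flips 2 -> legal
(1,5): no bracket -> illegal
(2,0): no bracket -> illegal
(2,5): flips 1 -> legal
(3,0): flips 1 -> legal
(3,4): flips 2 -> legal
(3,5): no bracket -> illegal
(4,2): flips 1 -> legal
(4,5): flips 1 -> legal
(5,0): flips 1 -> legal
(5,1): flips 2 -> legal
(5,2): no bracket -> illegal
(5,3): no bracket -> illegal
(5,4): no bracket -> illegal
(5,5): flips 3 -> legal
B mobility = 10
-- W to move --
(0,1): flips 2 -> legal
(0,2): no bracket -> illegal
(0,3): no bracket -> illegal
(0,4): flips 1 -> legal
(0,5): flips 3 -> legal
(1,2): no bracket -> illegal
(1,3): flips 1 -> legal
(1,5): no bracket -> illegal
(2,0): flips 1 -> legal
(2,5): no bracket -> illegal
(3,0): no bracket -> illegal
(3,4): no bracket -> illegal
(4,2): flips 2 -> legal
(5,0): no bracket -> illegal
(5,1): no bracket -> illegal
(5,2): no bracket -> illegal
(5,3): flips 1 -> legal
(5,4): no bracket -> illegal
W mobility = 7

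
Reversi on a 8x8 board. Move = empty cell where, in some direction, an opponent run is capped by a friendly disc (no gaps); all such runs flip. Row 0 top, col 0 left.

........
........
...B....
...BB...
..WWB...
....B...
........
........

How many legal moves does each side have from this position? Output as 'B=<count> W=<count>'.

-- B to move --
(3,1): no bracket -> illegal
(3,2): flips 1 -> legal
(4,1): flips 2 -> legal
(5,1): flips 1 -> legal
(5,2): flips 1 -> legal
(5,3): flips 1 -> legal
B mobility = 5
-- W to move --
(1,2): no bracket -> illegal
(1,3): flips 2 -> legal
(1,4): no bracket -> illegal
(2,2): no bracket -> illegal
(2,4): flips 1 -> legal
(2,5): flips 1 -> legal
(3,2): no bracket -> illegal
(3,5): no bracket -> illegal
(4,5): flips 1 -> legal
(5,3): no bracket -> illegal
(5,5): no bracket -> illegal
(6,3): no bracket -> illegal
(6,4): no bracket -> illegal
(6,5): flips 1 -> legal
W mobility = 5

Answer: B=5 W=5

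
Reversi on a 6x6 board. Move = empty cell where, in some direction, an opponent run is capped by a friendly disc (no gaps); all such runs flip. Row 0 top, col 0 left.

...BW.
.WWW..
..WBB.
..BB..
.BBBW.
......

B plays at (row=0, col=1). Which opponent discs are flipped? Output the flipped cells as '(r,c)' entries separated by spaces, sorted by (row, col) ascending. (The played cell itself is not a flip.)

Answer: (1,2)

Derivation:
Dir NW: edge -> no flip
Dir N: edge -> no flip
Dir NE: edge -> no flip
Dir W: first cell '.' (not opp) -> no flip
Dir E: first cell '.' (not opp) -> no flip
Dir SW: first cell '.' (not opp) -> no flip
Dir S: opp run (1,1), next='.' -> no flip
Dir SE: opp run (1,2) capped by B -> flip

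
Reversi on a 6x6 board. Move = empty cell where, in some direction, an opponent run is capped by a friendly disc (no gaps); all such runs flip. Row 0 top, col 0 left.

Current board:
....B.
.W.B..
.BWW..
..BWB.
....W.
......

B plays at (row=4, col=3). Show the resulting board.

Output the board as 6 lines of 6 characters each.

Place B at (4,3); scan 8 dirs for brackets.
Dir NW: first cell 'B' (not opp) -> no flip
Dir N: opp run (3,3) (2,3) capped by B -> flip
Dir NE: first cell 'B' (not opp) -> no flip
Dir W: first cell '.' (not opp) -> no flip
Dir E: opp run (4,4), next='.' -> no flip
Dir SW: first cell '.' (not opp) -> no flip
Dir S: first cell '.' (not opp) -> no flip
Dir SE: first cell '.' (not opp) -> no flip
All flips: (2,3) (3,3)

Answer: ....B.
.W.B..
.BWB..
..BBB.
...BW.
......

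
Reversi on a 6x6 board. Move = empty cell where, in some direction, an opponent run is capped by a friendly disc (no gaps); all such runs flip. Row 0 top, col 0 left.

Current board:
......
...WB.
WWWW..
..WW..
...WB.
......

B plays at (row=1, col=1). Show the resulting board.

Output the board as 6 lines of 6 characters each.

Place B at (1,1); scan 8 dirs for brackets.
Dir NW: first cell '.' (not opp) -> no flip
Dir N: first cell '.' (not opp) -> no flip
Dir NE: first cell '.' (not opp) -> no flip
Dir W: first cell '.' (not opp) -> no flip
Dir E: first cell '.' (not opp) -> no flip
Dir SW: opp run (2,0), next=edge -> no flip
Dir S: opp run (2,1), next='.' -> no flip
Dir SE: opp run (2,2) (3,3) capped by B -> flip
All flips: (2,2) (3,3)

Answer: ......
.B.WB.
WWBW..
..WB..
...WB.
......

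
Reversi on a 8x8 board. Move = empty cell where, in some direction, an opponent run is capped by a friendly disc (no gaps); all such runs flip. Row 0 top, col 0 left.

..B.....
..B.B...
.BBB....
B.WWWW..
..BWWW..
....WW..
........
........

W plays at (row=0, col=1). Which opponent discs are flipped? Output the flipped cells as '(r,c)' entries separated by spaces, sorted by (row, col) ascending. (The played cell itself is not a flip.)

Dir NW: edge -> no flip
Dir N: edge -> no flip
Dir NE: edge -> no flip
Dir W: first cell '.' (not opp) -> no flip
Dir E: opp run (0,2), next='.' -> no flip
Dir SW: first cell '.' (not opp) -> no flip
Dir S: first cell '.' (not opp) -> no flip
Dir SE: opp run (1,2) (2,3) capped by W -> flip

Answer: (1,2) (2,3)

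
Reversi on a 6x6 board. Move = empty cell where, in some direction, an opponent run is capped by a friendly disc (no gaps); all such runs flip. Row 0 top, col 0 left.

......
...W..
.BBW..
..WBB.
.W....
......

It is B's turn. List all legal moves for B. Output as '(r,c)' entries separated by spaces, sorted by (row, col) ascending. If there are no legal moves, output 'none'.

(0,2): no bracket -> illegal
(0,3): flips 2 -> legal
(0,4): flips 1 -> legal
(1,2): flips 1 -> legal
(1,4): no bracket -> illegal
(2,4): flips 1 -> legal
(3,0): no bracket -> illegal
(3,1): flips 1 -> legal
(4,0): no bracket -> illegal
(4,2): flips 1 -> legal
(4,3): flips 1 -> legal
(5,0): no bracket -> illegal
(5,1): no bracket -> illegal
(5,2): no bracket -> illegal

Answer: (0,3) (0,4) (1,2) (2,4) (3,1) (4,2) (4,3)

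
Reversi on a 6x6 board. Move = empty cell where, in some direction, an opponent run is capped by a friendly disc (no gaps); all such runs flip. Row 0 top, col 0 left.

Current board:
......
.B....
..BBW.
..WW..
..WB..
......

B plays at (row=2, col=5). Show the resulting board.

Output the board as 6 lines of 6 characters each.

Place B at (2,5); scan 8 dirs for brackets.
Dir NW: first cell '.' (not opp) -> no flip
Dir N: first cell '.' (not opp) -> no flip
Dir NE: edge -> no flip
Dir W: opp run (2,4) capped by B -> flip
Dir E: edge -> no flip
Dir SW: first cell '.' (not opp) -> no flip
Dir S: first cell '.' (not opp) -> no flip
Dir SE: edge -> no flip
All flips: (2,4)

Answer: ......
.B....
..BBBB
..WW..
..WB..
......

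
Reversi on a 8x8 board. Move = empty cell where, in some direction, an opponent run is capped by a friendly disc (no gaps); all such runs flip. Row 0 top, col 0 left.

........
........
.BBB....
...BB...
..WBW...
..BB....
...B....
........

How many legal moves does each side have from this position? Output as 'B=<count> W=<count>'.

-- B to move --
(3,1): flips 1 -> legal
(3,2): flips 1 -> legal
(3,5): flips 1 -> legal
(4,1): flips 1 -> legal
(4,5): flips 1 -> legal
(5,1): flips 1 -> legal
(5,4): flips 1 -> legal
(5,5): flips 1 -> legal
B mobility = 8
-- W to move --
(1,0): no bracket -> illegal
(1,1): flips 2 -> legal
(1,2): no bracket -> illegal
(1,3): no bracket -> illegal
(1,4): no bracket -> illegal
(2,0): no bracket -> illegal
(2,4): flips 2 -> legal
(2,5): no bracket -> illegal
(3,0): no bracket -> illegal
(3,1): no bracket -> illegal
(3,2): no bracket -> illegal
(3,5): no bracket -> illegal
(4,1): no bracket -> illegal
(4,5): no bracket -> illegal
(5,1): no bracket -> illegal
(5,4): no bracket -> illegal
(6,1): no bracket -> illegal
(6,2): flips 2 -> legal
(6,4): flips 1 -> legal
(7,2): no bracket -> illegal
(7,3): no bracket -> illegal
(7,4): no bracket -> illegal
W mobility = 4

Answer: B=8 W=4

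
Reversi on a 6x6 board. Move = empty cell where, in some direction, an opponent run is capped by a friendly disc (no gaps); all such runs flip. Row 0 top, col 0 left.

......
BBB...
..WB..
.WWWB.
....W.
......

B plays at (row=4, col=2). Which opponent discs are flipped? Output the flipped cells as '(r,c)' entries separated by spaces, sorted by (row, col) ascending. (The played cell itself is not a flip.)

Answer: (2,2) (3,2)

Derivation:
Dir NW: opp run (3,1), next='.' -> no flip
Dir N: opp run (3,2) (2,2) capped by B -> flip
Dir NE: opp run (3,3), next='.' -> no flip
Dir W: first cell '.' (not opp) -> no flip
Dir E: first cell '.' (not opp) -> no flip
Dir SW: first cell '.' (not opp) -> no flip
Dir S: first cell '.' (not opp) -> no flip
Dir SE: first cell '.' (not opp) -> no flip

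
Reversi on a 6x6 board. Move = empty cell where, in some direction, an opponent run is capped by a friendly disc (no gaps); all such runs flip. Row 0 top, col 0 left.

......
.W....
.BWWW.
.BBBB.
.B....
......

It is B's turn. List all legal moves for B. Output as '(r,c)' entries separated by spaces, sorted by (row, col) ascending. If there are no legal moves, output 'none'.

(0,0): flips 2 -> legal
(0,1): flips 1 -> legal
(0,2): no bracket -> illegal
(1,0): no bracket -> illegal
(1,2): flips 2 -> legal
(1,3): flips 2 -> legal
(1,4): flips 2 -> legal
(1,5): flips 1 -> legal
(2,0): no bracket -> illegal
(2,5): flips 3 -> legal
(3,5): no bracket -> illegal

Answer: (0,0) (0,1) (1,2) (1,3) (1,4) (1,5) (2,5)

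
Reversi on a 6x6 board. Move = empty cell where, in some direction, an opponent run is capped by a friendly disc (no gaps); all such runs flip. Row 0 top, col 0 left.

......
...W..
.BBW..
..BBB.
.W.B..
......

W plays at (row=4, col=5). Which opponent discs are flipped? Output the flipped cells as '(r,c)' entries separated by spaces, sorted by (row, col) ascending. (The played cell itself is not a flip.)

Answer: (3,4)

Derivation:
Dir NW: opp run (3,4) capped by W -> flip
Dir N: first cell '.' (not opp) -> no flip
Dir NE: edge -> no flip
Dir W: first cell '.' (not opp) -> no flip
Dir E: edge -> no flip
Dir SW: first cell '.' (not opp) -> no flip
Dir S: first cell '.' (not opp) -> no flip
Dir SE: edge -> no flip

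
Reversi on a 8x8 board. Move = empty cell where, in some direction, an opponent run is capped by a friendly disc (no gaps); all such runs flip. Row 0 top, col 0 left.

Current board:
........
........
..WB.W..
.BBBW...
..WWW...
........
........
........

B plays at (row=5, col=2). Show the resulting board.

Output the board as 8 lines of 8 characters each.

Answer: ........
........
..WB.W..
.BBBW...
..BWW...
..B.....
........
........

Derivation:
Place B at (5,2); scan 8 dirs for brackets.
Dir NW: first cell '.' (not opp) -> no flip
Dir N: opp run (4,2) capped by B -> flip
Dir NE: opp run (4,3) (3,4) (2,5), next='.' -> no flip
Dir W: first cell '.' (not opp) -> no flip
Dir E: first cell '.' (not opp) -> no flip
Dir SW: first cell '.' (not opp) -> no flip
Dir S: first cell '.' (not opp) -> no flip
Dir SE: first cell '.' (not opp) -> no flip
All flips: (4,2)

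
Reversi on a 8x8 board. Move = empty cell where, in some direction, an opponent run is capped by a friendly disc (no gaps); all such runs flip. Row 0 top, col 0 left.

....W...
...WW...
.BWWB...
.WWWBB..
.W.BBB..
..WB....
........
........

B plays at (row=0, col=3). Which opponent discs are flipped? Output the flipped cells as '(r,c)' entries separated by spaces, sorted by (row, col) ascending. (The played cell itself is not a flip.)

Answer: (1,3) (2,3) (3,3)

Derivation:
Dir NW: edge -> no flip
Dir N: edge -> no flip
Dir NE: edge -> no flip
Dir W: first cell '.' (not opp) -> no flip
Dir E: opp run (0,4), next='.' -> no flip
Dir SW: first cell '.' (not opp) -> no flip
Dir S: opp run (1,3) (2,3) (3,3) capped by B -> flip
Dir SE: opp run (1,4), next='.' -> no flip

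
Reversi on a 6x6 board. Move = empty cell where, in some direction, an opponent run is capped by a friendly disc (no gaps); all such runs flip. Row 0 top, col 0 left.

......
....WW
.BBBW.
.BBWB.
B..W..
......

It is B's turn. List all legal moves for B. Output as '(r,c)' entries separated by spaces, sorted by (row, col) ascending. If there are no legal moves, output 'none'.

(0,3): no bracket -> illegal
(0,4): flips 2 -> legal
(0,5): flips 1 -> legal
(1,3): no bracket -> illegal
(2,5): flips 1 -> legal
(3,5): no bracket -> illegal
(4,2): no bracket -> illegal
(4,4): flips 1 -> legal
(5,2): flips 1 -> legal
(5,3): flips 2 -> legal
(5,4): flips 1 -> legal

Answer: (0,4) (0,5) (2,5) (4,4) (5,2) (5,3) (5,4)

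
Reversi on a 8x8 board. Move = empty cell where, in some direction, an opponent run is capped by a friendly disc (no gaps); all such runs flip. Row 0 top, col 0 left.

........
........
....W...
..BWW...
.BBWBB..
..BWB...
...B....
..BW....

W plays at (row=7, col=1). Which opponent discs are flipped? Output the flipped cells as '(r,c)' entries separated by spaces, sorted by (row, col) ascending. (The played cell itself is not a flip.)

Answer: (7,2)

Derivation:
Dir NW: first cell '.' (not opp) -> no flip
Dir N: first cell '.' (not opp) -> no flip
Dir NE: first cell '.' (not opp) -> no flip
Dir W: first cell '.' (not opp) -> no flip
Dir E: opp run (7,2) capped by W -> flip
Dir SW: edge -> no flip
Dir S: edge -> no flip
Dir SE: edge -> no flip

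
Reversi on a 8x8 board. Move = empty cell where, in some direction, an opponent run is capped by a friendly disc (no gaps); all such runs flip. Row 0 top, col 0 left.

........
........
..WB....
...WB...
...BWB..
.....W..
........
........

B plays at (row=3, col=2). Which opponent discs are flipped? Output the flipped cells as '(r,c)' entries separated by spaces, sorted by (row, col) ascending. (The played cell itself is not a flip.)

Answer: (3,3)

Derivation:
Dir NW: first cell '.' (not opp) -> no flip
Dir N: opp run (2,2), next='.' -> no flip
Dir NE: first cell 'B' (not opp) -> no flip
Dir W: first cell '.' (not opp) -> no flip
Dir E: opp run (3,3) capped by B -> flip
Dir SW: first cell '.' (not opp) -> no flip
Dir S: first cell '.' (not opp) -> no flip
Dir SE: first cell 'B' (not opp) -> no flip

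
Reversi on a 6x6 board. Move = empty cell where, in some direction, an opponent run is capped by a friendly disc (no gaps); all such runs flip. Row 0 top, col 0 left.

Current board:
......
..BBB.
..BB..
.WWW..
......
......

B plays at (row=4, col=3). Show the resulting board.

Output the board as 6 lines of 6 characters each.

Answer: ......
..BBB.
..BB..
.WWB..
...B..
......

Derivation:
Place B at (4,3); scan 8 dirs for brackets.
Dir NW: opp run (3,2), next='.' -> no flip
Dir N: opp run (3,3) capped by B -> flip
Dir NE: first cell '.' (not opp) -> no flip
Dir W: first cell '.' (not opp) -> no flip
Dir E: first cell '.' (not opp) -> no flip
Dir SW: first cell '.' (not opp) -> no flip
Dir S: first cell '.' (not opp) -> no flip
Dir SE: first cell '.' (not opp) -> no flip
All flips: (3,3)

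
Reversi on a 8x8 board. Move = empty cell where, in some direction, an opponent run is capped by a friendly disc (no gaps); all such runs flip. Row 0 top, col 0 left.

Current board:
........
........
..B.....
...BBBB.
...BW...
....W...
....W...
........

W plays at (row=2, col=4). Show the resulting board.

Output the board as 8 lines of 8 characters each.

Place W at (2,4); scan 8 dirs for brackets.
Dir NW: first cell '.' (not opp) -> no flip
Dir N: first cell '.' (not opp) -> no flip
Dir NE: first cell '.' (not opp) -> no flip
Dir W: first cell '.' (not opp) -> no flip
Dir E: first cell '.' (not opp) -> no flip
Dir SW: opp run (3,3), next='.' -> no flip
Dir S: opp run (3,4) capped by W -> flip
Dir SE: opp run (3,5), next='.' -> no flip
All flips: (3,4)

Answer: ........
........
..B.W...
...BWBB.
...BW...
....W...
....W...
........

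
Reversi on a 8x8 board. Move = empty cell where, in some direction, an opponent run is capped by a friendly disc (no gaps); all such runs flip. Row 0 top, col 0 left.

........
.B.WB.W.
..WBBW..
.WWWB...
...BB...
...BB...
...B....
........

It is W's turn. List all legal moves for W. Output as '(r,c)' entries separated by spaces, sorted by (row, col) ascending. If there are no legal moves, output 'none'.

Answer: (0,0) (0,3) (0,5) (1,5) (3,5) (5,2) (5,5) (6,5) (7,3)

Derivation:
(0,0): flips 1 -> legal
(0,1): no bracket -> illegal
(0,2): no bracket -> illegal
(0,3): flips 1 -> legal
(0,4): no bracket -> illegal
(0,5): flips 2 -> legal
(1,0): no bracket -> illegal
(1,2): no bracket -> illegal
(1,5): flips 2 -> legal
(2,0): no bracket -> illegal
(2,1): no bracket -> illegal
(3,5): flips 2 -> legal
(4,2): no bracket -> illegal
(4,5): no bracket -> illegal
(5,2): flips 2 -> legal
(5,5): flips 1 -> legal
(6,2): no bracket -> illegal
(6,4): no bracket -> illegal
(6,5): flips 2 -> legal
(7,2): no bracket -> illegal
(7,3): flips 3 -> legal
(7,4): no bracket -> illegal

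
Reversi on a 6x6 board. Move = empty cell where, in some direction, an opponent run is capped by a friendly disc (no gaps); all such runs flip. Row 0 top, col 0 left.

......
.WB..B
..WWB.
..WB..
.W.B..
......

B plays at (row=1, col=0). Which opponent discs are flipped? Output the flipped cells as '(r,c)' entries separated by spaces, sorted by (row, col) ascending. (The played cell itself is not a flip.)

Dir NW: edge -> no flip
Dir N: first cell '.' (not opp) -> no flip
Dir NE: first cell '.' (not opp) -> no flip
Dir W: edge -> no flip
Dir E: opp run (1,1) capped by B -> flip
Dir SW: edge -> no flip
Dir S: first cell '.' (not opp) -> no flip
Dir SE: first cell '.' (not opp) -> no flip

Answer: (1,1)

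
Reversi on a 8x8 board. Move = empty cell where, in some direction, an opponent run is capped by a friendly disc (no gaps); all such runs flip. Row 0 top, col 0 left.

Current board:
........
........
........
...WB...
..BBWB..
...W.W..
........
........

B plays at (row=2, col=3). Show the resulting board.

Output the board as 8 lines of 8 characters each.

Answer: ........
........
...B....
...BB...
..BBWB..
...W.W..
........
........

Derivation:
Place B at (2,3); scan 8 dirs for brackets.
Dir NW: first cell '.' (not opp) -> no flip
Dir N: first cell '.' (not opp) -> no flip
Dir NE: first cell '.' (not opp) -> no flip
Dir W: first cell '.' (not opp) -> no flip
Dir E: first cell '.' (not opp) -> no flip
Dir SW: first cell '.' (not opp) -> no flip
Dir S: opp run (3,3) capped by B -> flip
Dir SE: first cell 'B' (not opp) -> no flip
All flips: (3,3)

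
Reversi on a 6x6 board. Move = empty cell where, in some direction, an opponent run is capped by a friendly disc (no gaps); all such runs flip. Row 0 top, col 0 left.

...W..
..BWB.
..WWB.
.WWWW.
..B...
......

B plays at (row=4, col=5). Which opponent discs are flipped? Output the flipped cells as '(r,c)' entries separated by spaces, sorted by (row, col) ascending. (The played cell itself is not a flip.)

Dir NW: opp run (3,4) (2,3) capped by B -> flip
Dir N: first cell '.' (not opp) -> no flip
Dir NE: edge -> no flip
Dir W: first cell '.' (not opp) -> no flip
Dir E: edge -> no flip
Dir SW: first cell '.' (not opp) -> no flip
Dir S: first cell '.' (not opp) -> no flip
Dir SE: edge -> no flip

Answer: (2,3) (3,4)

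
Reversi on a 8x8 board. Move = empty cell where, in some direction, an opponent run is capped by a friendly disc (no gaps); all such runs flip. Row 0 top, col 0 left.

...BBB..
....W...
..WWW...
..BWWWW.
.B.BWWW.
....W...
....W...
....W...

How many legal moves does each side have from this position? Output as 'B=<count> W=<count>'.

Answer: B=6 W=6

Derivation:
-- B to move --
(1,1): no bracket -> illegal
(1,2): flips 1 -> legal
(1,3): flips 2 -> legal
(1,5): no bracket -> illegal
(2,1): no bracket -> illegal
(2,5): flips 2 -> legal
(2,6): no bracket -> illegal
(2,7): no bracket -> illegal
(3,1): no bracket -> illegal
(3,7): flips 4 -> legal
(4,2): no bracket -> illegal
(4,7): flips 3 -> legal
(5,3): no bracket -> illegal
(5,5): no bracket -> illegal
(5,6): no bracket -> illegal
(5,7): no bracket -> illegal
(6,3): no bracket -> illegal
(6,5): flips 1 -> legal
(7,3): no bracket -> illegal
(7,5): no bracket -> illegal
B mobility = 6
-- W to move --
(0,2): no bracket -> illegal
(0,6): no bracket -> illegal
(1,2): no bracket -> illegal
(1,3): no bracket -> illegal
(1,5): no bracket -> illegal
(1,6): no bracket -> illegal
(2,1): flips 2 -> legal
(3,0): no bracket -> illegal
(3,1): flips 1 -> legal
(4,0): no bracket -> illegal
(4,2): flips 2 -> legal
(5,0): flips 2 -> legal
(5,1): no bracket -> illegal
(5,2): flips 1 -> legal
(5,3): flips 1 -> legal
W mobility = 6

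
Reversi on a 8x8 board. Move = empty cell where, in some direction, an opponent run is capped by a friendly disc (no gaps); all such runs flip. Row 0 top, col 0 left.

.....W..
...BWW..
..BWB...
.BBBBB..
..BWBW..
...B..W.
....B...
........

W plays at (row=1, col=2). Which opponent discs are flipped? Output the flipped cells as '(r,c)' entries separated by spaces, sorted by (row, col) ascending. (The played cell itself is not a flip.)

Dir NW: first cell '.' (not opp) -> no flip
Dir N: first cell '.' (not opp) -> no flip
Dir NE: first cell '.' (not opp) -> no flip
Dir W: first cell '.' (not opp) -> no flip
Dir E: opp run (1,3) capped by W -> flip
Dir SW: first cell '.' (not opp) -> no flip
Dir S: opp run (2,2) (3,2) (4,2), next='.' -> no flip
Dir SE: first cell 'W' (not opp) -> no flip

Answer: (1,3)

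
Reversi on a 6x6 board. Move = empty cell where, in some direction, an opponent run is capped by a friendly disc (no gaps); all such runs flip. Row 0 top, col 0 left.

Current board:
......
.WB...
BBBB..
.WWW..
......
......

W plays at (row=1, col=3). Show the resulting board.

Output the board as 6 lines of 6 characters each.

Place W at (1,3); scan 8 dirs for brackets.
Dir NW: first cell '.' (not opp) -> no flip
Dir N: first cell '.' (not opp) -> no flip
Dir NE: first cell '.' (not opp) -> no flip
Dir W: opp run (1,2) capped by W -> flip
Dir E: first cell '.' (not opp) -> no flip
Dir SW: opp run (2,2) capped by W -> flip
Dir S: opp run (2,3) capped by W -> flip
Dir SE: first cell '.' (not opp) -> no flip
All flips: (1,2) (2,2) (2,3)

Answer: ......
.WWW..
BBWW..
.WWW..
......
......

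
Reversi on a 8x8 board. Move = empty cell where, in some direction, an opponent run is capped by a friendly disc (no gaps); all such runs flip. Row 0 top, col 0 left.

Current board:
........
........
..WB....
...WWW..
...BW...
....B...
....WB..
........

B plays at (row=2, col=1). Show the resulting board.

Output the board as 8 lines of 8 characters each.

Place B at (2,1); scan 8 dirs for brackets.
Dir NW: first cell '.' (not opp) -> no flip
Dir N: first cell '.' (not opp) -> no flip
Dir NE: first cell '.' (not opp) -> no flip
Dir W: first cell '.' (not opp) -> no flip
Dir E: opp run (2,2) capped by B -> flip
Dir SW: first cell '.' (not opp) -> no flip
Dir S: first cell '.' (not opp) -> no flip
Dir SE: first cell '.' (not opp) -> no flip
All flips: (2,2)

Answer: ........
........
.BBB....
...WWW..
...BW...
....B...
....WB..
........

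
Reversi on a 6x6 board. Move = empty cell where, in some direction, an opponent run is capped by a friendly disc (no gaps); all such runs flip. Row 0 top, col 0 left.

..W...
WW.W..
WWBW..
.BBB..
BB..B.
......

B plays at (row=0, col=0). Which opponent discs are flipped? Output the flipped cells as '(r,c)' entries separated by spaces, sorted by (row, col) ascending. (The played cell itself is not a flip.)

Dir NW: edge -> no flip
Dir N: edge -> no flip
Dir NE: edge -> no flip
Dir W: edge -> no flip
Dir E: first cell '.' (not opp) -> no flip
Dir SW: edge -> no flip
Dir S: opp run (1,0) (2,0), next='.' -> no flip
Dir SE: opp run (1,1) capped by B -> flip

Answer: (1,1)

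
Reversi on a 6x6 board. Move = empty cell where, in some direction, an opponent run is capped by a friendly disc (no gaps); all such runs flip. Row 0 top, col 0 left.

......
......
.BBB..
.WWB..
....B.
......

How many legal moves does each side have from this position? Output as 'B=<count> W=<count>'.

-- B to move --
(2,0): no bracket -> illegal
(3,0): flips 2 -> legal
(4,0): flips 1 -> legal
(4,1): flips 2 -> legal
(4,2): flips 1 -> legal
(4,3): flips 1 -> legal
B mobility = 5
-- W to move --
(1,0): flips 1 -> legal
(1,1): flips 1 -> legal
(1,2): flips 1 -> legal
(1,3): flips 1 -> legal
(1,4): flips 1 -> legal
(2,0): no bracket -> illegal
(2,4): no bracket -> illegal
(3,0): no bracket -> illegal
(3,4): flips 1 -> legal
(3,5): no bracket -> illegal
(4,2): no bracket -> illegal
(4,3): no bracket -> illegal
(4,5): no bracket -> illegal
(5,3): no bracket -> illegal
(5,4): no bracket -> illegal
(5,5): no bracket -> illegal
W mobility = 6

Answer: B=5 W=6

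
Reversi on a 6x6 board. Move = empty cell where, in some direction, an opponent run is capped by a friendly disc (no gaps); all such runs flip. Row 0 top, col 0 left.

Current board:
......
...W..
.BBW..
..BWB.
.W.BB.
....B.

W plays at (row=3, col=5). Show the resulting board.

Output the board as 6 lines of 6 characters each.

Place W at (3,5); scan 8 dirs for brackets.
Dir NW: first cell '.' (not opp) -> no flip
Dir N: first cell '.' (not opp) -> no flip
Dir NE: edge -> no flip
Dir W: opp run (3,4) capped by W -> flip
Dir E: edge -> no flip
Dir SW: opp run (4,4), next='.' -> no flip
Dir S: first cell '.' (not opp) -> no flip
Dir SE: edge -> no flip
All flips: (3,4)

Answer: ......
...W..
.BBW..
..BWWW
.W.BB.
....B.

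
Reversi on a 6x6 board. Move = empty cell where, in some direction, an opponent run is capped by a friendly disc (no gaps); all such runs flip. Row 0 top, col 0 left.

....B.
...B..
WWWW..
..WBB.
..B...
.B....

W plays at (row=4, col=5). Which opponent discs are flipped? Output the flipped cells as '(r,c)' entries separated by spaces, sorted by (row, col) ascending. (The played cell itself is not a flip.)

Answer: (3,4)

Derivation:
Dir NW: opp run (3,4) capped by W -> flip
Dir N: first cell '.' (not opp) -> no flip
Dir NE: edge -> no flip
Dir W: first cell '.' (not opp) -> no flip
Dir E: edge -> no flip
Dir SW: first cell '.' (not opp) -> no flip
Dir S: first cell '.' (not opp) -> no flip
Dir SE: edge -> no flip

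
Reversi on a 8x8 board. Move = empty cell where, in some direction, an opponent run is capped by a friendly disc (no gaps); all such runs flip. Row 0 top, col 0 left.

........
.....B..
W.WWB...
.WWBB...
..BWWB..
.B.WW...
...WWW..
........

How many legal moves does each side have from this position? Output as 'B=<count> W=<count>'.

Answer: B=11 W=8

Derivation:
-- B to move --
(1,0): no bracket -> illegal
(1,1): flips 1 -> legal
(1,2): flips 3 -> legal
(1,3): flips 1 -> legal
(1,4): no bracket -> illegal
(2,1): flips 2 -> legal
(3,0): flips 2 -> legal
(3,5): no bracket -> illegal
(4,0): no bracket -> illegal
(4,1): no bracket -> illegal
(5,2): flips 1 -> legal
(5,5): flips 1 -> legal
(5,6): no bracket -> illegal
(6,2): no bracket -> illegal
(6,6): no bracket -> illegal
(7,2): flips 2 -> legal
(7,3): flips 3 -> legal
(7,4): flips 3 -> legal
(7,5): flips 2 -> legal
(7,6): no bracket -> illegal
B mobility = 11
-- W to move --
(0,4): no bracket -> illegal
(0,5): no bracket -> illegal
(0,6): no bracket -> illegal
(1,3): no bracket -> illegal
(1,4): flips 2 -> legal
(1,6): no bracket -> illegal
(2,5): flips 2 -> legal
(2,6): no bracket -> illegal
(3,5): flips 2 -> legal
(3,6): flips 1 -> legal
(4,0): no bracket -> illegal
(4,1): flips 1 -> legal
(4,6): flips 1 -> legal
(5,0): no bracket -> illegal
(5,2): flips 1 -> legal
(5,5): no bracket -> illegal
(5,6): flips 2 -> legal
(6,0): no bracket -> illegal
(6,1): no bracket -> illegal
(6,2): no bracket -> illegal
W mobility = 8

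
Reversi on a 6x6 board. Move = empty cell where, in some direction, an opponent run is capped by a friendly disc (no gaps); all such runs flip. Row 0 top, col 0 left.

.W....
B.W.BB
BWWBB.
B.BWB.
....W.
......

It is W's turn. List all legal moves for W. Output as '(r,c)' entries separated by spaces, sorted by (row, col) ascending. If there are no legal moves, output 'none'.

(0,0): no bracket -> illegal
(0,3): no bracket -> illegal
(0,4): flips 3 -> legal
(0,5): no bracket -> illegal
(1,1): no bracket -> illegal
(1,3): flips 1 -> legal
(2,5): flips 2 -> legal
(3,1): flips 1 -> legal
(3,5): flips 1 -> legal
(4,0): no bracket -> illegal
(4,1): no bracket -> illegal
(4,2): flips 1 -> legal
(4,3): flips 1 -> legal
(4,5): flips 2 -> legal

Answer: (0,4) (1,3) (2,5) (3,1) (3,5) (4,2) (4,3) (4,5)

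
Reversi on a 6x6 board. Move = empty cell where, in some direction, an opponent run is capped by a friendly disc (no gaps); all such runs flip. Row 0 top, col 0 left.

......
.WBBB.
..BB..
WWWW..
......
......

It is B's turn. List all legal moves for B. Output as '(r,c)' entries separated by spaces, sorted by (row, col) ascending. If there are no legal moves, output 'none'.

Answer: (0,0) (1,0) (4,0) (4,1) (4,2) (4,3) (4,4)

Derivation:
(0,0): flips 1 -> legal
(0,1): no bracket -> illegal
(0,2): no bracket -> illegal
(1,0): flips 1 -> legal
(2,0): no bracket -> illegal
(2,1): no bracket -> illegal
(2,4): no bracket -> illegal
(3,4): no bracket -> illegal
(4,0): flips 1 -> legal
(4,1): flips 1 -> legal
(4,2): flips 1 -> legal
(4,3): flips 1 -> legal
(4,4): flips 1 -> legal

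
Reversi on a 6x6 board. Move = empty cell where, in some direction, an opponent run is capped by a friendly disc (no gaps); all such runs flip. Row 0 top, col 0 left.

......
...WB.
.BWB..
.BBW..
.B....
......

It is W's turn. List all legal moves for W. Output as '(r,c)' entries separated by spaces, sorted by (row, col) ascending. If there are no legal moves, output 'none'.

(0,3): no bracket -> illegal
(0,4): no bracket -> illegal
(0,5): no bracket -> illegal
(1,0): no bracket -> illegal
(1,1): no bracket -> illegal
(1,2): no bracket -> illegal
(1,5): flips 1 -> legal
(2,0): flips 1 -> legal
(2,4): flips 1 -> legal
(2,5): no bracket -> illegal
(3,0): flips 2 -> legal
(3,4): no bracket -> illegal
(4,0): flips 1 -> legal
(4,2): flips 1 -> legal
(4,3): no bracket -> illegal
(5,0): no bracket -> illegal
(5,1): no bracket -> illegal
(5,2): no bracket -> illegal

Answer: (1,5) (2,0) (2,4) (3,0) (4,0) (4,2)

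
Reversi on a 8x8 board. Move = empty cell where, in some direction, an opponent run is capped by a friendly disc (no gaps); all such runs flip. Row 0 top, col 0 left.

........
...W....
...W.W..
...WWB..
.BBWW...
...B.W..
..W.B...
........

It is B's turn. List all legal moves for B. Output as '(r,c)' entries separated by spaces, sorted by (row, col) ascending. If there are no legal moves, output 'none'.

Answer: (0,3) (1,5) (2,4) (3,2) (4,5) (4,6) (7,1)

Derivation:
(0,2): no bracket -> illegal
(0,3): flips 4 -> legal
(0,4): no bracket -> illegal
(1,2): no bracket -> illegal
(1,4): no bracket -> illegal
(1,5): flips 1 -> legal
(1,6): no bracket -> illegal
(2,2): no bracket -> illegal
(2,4): flips 1 -> legal
(2,6): no bracket -> illegal
(3,2): flips 2 -> legal
(3,6): no bracket -> illegal
(4,5): flips 2 -> legal
(4,6): flips 1 -> legal
(5,1): no bracket -> illegal
(5,2): no bracket -> illegal
(5,4): no bracket -> illegal
(5,6): no bracket -> illegal
(6,1): no bracket -> illegal
(6,3): no bracket -> illegal
(6,5): no bracket -> illegal
(6,6): no bracket -> illegal
(7,1): flips 1 -> legal
(7,2): no bracket -> illegal
(7,3): no bracket -> illegal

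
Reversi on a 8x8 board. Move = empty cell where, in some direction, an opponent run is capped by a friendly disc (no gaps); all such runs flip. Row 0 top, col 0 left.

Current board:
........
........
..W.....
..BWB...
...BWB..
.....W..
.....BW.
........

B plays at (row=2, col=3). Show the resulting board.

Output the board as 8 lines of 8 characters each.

Place B at (2,3); scan 8 dirs for brackets.
Dir NW: first cell '.' (not opp) -> no flip
Dir N: first cell '.' (not opp) -> no flip
Dir NE: first cell '.' (not opp) -> no flip
Dir W: opp run (2,2), next='.' -> no flip
Dir E: first cell '.' (not opp) -> no flip
Dir SW: first cell 'B' (not opp) -> no flip
Dir S: opp run (3,3) capped by B -> flip
Dir SE: first cell 'B' (not opp) -> no flip
All flips: (3,3)

Answer: ........
........
..WB....
..BBB...
...BWB..
.....W..
.....BW.
........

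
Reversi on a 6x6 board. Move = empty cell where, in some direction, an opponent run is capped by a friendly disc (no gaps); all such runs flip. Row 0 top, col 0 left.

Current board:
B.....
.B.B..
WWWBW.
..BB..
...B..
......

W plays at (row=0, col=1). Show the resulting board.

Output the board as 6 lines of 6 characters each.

Answer: BW....
.W.B..
WWWBW.
..BB..
...B..
......

Derivation:
Place W at (0,1); scan 8 dirs for brackets.
Dir NW: edge -> no flip
Dir N: edge -> no flip
Dir NE: edge -> no flip
Dir W: opp run (0,0), next=edge -> no flip
Dir E: first cell '.' (not opp) -> no flip
Dir SW: first cell '.' (not opp) -> no flip
Dir S: opp run (1,1) capped by W -> flip
Dir SE: first cell '.' (not opp) -> no flip
All flips: (1,1)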